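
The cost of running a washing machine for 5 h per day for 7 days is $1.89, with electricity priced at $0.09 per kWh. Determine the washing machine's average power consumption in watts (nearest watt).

600 W

Energy = $1.89 ÷ $0.09/kWh = 21 kWh
Runtime = 5 h/day × 7 days = 35 h
Power = 21 kWh ÷ 35 h = 0.6 kW = 600 W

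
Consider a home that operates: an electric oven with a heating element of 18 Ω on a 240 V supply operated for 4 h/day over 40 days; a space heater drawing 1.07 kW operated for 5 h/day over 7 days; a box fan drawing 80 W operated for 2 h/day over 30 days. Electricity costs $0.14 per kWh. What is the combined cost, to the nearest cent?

$77.60

electric oven: Power = V²/R = 240²/18 = 3200 W = 3.2 kW
electric oven: Runtime = 4 h/day × 40 days = 160 h
electric oven: 3.2 kW × 160 h = 512 kWh
space heater: Runtime = 5 h/day × 7 days = 35 h
space heater: 1.07 kW × 35 h = 37.45 kWh
box fan: Runtime = 2 h/day × 30 days = 60 h
box fan: 0.08 kW × 60 h = 4.8 kWh
Total energy = 554.25 kWh
Cost = 554.25 × $0.14 = $77.60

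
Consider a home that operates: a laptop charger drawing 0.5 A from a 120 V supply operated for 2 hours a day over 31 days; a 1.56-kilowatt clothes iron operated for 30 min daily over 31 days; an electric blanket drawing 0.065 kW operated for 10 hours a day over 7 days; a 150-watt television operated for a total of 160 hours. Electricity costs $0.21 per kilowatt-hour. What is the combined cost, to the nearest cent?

$11.85

laptop charger: Power = 0.5 A × 120 V = 60 W = 0.06 kW
laptop charger: Runtime = 2 h/day × 31 days = 62 h
laptop charger: 0.06 kW × 62 h = 3.72 kWh
clothes iron: Runtime = 30 min × 31 = 930 min = 15.5 h
clothes iron: 1.56 kW × 15.5 h = 24.18 kWh
electric blanket: Runtime = 10 h/day × 7 days = 70 h
electric blanket: 0.065 kW × 70 h = 4.55 kWh
television: 0.15 kW × 160 h = 24 kWh
Total energy = 56.45 kWh
Cost = 56.45 × $0.21 = $11.85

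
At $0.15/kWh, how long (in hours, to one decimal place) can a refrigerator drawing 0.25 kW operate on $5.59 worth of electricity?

149.1 h

Energy available = $5.59 ÷ $0.15/kWh = 37.2667 kWh
Hours = 37.2667 kWh ÷ 0.25 kW = 149.1 h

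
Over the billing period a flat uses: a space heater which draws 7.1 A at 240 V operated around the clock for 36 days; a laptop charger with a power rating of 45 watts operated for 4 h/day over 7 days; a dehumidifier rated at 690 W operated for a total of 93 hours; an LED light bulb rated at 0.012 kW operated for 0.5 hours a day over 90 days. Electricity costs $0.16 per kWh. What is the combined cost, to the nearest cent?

$246.12

space heater: Power = 7.1 A × 240 V = 1704 W = 1.704 kW
space heater: Runtime = 24 h × 36 = 864 h
space heater: 1.704 kW × 864 h = 1472.256 kWh
laptop charger: Runtime = 4 h/day × 7 days = 28 h
laptop charger: 0.045 kW × 28 h = 1.26 kWh
dehumidifier: 0.69 kW × 93 h = 64.17 kWh
LED light bulb: Runtime = 0.5 h/day × 90 days = 45 h
LED light bulb: 0.012 kW × 45 h = 0.54 kWh
Total energy = 1538.226 kWh
Cost = 1538.226 × $0.16 = $246.12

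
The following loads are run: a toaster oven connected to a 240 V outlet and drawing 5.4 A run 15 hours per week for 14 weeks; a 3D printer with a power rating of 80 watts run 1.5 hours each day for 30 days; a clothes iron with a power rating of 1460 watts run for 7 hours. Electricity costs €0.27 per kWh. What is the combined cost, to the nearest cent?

€77.21

toaster oven: Power = 5.4 A × 240 V = 1296 W = 1.296 kW
toaster oven: Runtime = 15 h/week × 14 weeks = 210 h
toaster oven: 1.296 kW × 210 h = 272.16 kWh
3D printer: Runtime = 1.5 h/day × 30 days = 45 h
3D printer: 0.08 kW × 45 h = 3.6 kWh
clothes iron: 1.46 kW × 7 h = 10.22 kWh
Total energy = 285.98 kWh
Cost = 285.98 × €0.27 = €77.21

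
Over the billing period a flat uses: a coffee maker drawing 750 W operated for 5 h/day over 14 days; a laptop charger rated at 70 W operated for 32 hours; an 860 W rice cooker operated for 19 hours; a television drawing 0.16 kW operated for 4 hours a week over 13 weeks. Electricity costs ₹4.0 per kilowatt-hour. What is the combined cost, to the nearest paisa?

coffee maker: Runtime = 5 h/day × 14 days = 70 h
coffee maker: 0.75 kW × 70 h = 52.5 kWh
laptop charger: 0.07 kW × 32 h = 2.24 kWh
rice cooker: 0.86 kW × 19 h = 16.34 kWh
television: Runtime = 4 h/week × 13 weeks = 52 h
television: 0.16 kW × 52 h = 8.32 kWh
Total energy = 79.4 kWh
Cost = 79.4 × ₹4.0 = ₹317.60

₹317.60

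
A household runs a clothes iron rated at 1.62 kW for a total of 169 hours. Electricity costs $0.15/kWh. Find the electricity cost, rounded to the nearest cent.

Energy = 1.62 kW × 169 h = 273.78 kWh
Cost = 273.78 kWh × $0.15/kWh = $41.07

$41.07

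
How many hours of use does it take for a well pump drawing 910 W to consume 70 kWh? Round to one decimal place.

Hours = 70 kWh ÷ 0.91 kW = 76.9 h

76.9 h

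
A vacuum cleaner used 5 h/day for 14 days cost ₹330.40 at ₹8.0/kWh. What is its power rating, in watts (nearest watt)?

590 W

Energy = ₹330.40 ÷ ₹8.0/kWh = 41.3 kWh
Runtime = 5 h/day × 14 days = 70 h
Power = 41.3 kWh ÷ 70 h = 0.59 kW = 590 W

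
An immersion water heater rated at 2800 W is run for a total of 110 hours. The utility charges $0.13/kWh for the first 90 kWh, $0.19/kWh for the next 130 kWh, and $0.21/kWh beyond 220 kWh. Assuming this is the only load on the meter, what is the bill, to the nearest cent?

$54.88

Energy = 2.8 kW × 110 h = 308 kWh
Tier 1 (0–90 kWh): 90 × $0.13 = $11.7
Tier 2 (90–220 kWh): 130 × $0.19 = $24.7
Above 220 kWh: 88 × $0.21 = $18.48
Bill = $54.88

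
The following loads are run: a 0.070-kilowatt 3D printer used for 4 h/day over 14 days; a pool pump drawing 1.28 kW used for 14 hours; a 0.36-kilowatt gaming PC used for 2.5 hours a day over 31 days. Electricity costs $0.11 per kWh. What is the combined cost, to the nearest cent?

$5.47

3D printer: Runtime = 4 h/day × 14 days = 56 h
3D printer: 0.07 kW × 56 h = 3.92 kWh
pool pump: 1.28 kW × 14 h = 17.92 kWh
gaming PC: Runtime = 2.5 h/day × 31 days = 77.5 h
gaming PC: 0.36 kW × 77.5 h = 27.9 kWh
Total energy = 49.74 kWh
Cost = 49.74 × $0.11 = $5.47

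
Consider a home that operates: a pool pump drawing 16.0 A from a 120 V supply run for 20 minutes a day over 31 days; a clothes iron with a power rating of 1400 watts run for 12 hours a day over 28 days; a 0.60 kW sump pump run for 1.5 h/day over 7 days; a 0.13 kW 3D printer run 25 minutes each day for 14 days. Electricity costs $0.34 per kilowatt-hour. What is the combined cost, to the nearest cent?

pool pump: Power = 16.0 A × 120 V = 1920 W = 1.92 kW
pool pump: Runtime = 20 min × 31 = 620 min = 10.333333… h
pool pump: 1.92 kW × 10.333333… h = 19.84 kWh
clothes iron: Runtime = 12 h/day × 28 days = 336 h
clothes iron: 1.4 kW × 336 h = 470.4 kWh
sump pump: Runtime = 1.5 h/day × 7 days = 10.5 h
sump pump: 0.6 kW × 10.5 h = 6.3 kWh
3D printer: Runtime = 25 min × 14 = 350 min = 5.833333… h
3D printer: 0.13 kW × 5.833333… h = 0.758333… kWh
Total energy = 497.298333… kWh
Cost = 497.298333… × $0.34 = $169.08

$169.08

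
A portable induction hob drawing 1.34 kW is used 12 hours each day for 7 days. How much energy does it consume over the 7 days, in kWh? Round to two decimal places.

Runtime = 12 h/day × 7 days = 84 h
Energy = 1.34 kW × 84 h = 112.56 kWh

112.56 kWh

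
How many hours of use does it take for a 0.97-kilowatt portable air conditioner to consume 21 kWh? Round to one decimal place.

Hours = 21 kWh ÷ 0.97 kW = 21.6 h

21.6 h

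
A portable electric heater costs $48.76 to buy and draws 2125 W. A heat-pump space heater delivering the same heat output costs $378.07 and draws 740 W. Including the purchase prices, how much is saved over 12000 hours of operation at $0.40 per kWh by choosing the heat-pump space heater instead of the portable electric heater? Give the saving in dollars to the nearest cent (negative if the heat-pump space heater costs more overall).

$6318.69

portable electric heater: $48.76 + (2125/1000) kW × 12000 h × $0.40 = $48.76 + $10200 = $10248.76
heat-pump space heater: $378.07 + (740/1000) kW × 12000 h × $0.40 = $378.07 + $3552 = $3930.07
Saving = $10248.76 − $3930.07 = $6318.69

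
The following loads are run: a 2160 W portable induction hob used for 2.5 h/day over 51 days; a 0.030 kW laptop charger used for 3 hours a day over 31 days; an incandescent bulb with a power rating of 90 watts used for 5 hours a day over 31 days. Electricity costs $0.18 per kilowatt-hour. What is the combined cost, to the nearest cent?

portable induction hob: Runtime = 2.5 h/day × 51 days = 127.5 h
portable induction hob: 2.16 kW × 127.5 h = 275.4 kWh
laptop charger: Runtime = 3 h/day × 31 days = 93 h
laptop charger: 0.03 kW × 93 h = 2.79 kWh
incandescent bulb: Runtime = 5 h/day × 31 days = 155 h
incandescent bulb: 0.09 kW × 155 h = 13.95 kWh
Total energy = 292.14 kWh
Cost = 292.14 × $0.18 = $52.59

$52.59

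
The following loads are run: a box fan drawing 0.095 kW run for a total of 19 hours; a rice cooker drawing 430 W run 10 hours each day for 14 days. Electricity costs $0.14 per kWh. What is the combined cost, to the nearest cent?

box fan: 0.095 kW × 19 h = 1.805 kWh
rice cooker: Runtime = 10 h/day × 14 days = 140 h
rice cooker: 0.43 kW × 140 h = 60.2 kWh
Total energy = 62.005 kWh
Cost = 62.005 × $0.14 = $8.68

$8.68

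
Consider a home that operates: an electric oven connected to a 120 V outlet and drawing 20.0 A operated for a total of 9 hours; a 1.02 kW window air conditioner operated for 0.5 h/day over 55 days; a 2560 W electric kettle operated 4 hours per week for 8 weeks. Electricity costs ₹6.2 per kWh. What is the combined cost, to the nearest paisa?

₹815.73

electric oven: Power = 20.0 A × 120 V = 2400 W = 2.4 kW
electric oven: 2.4 kW × 9 h = 21.6 kWh
window air conditioner: Runtime = 0.5 h/day × 55 days = 27.5 h
window air conditioner: 1.02 kW × 27.5 h = 28.05 kWh
electric kettle: Runtime = 4 h/week × 8 weeks = 32 h
electric kettle: 2.56 kW × 32 h = 81.92 kWh
Total energy = 131.57 kWh
Cost = 131.57 × ₹6.2 = ₹815.73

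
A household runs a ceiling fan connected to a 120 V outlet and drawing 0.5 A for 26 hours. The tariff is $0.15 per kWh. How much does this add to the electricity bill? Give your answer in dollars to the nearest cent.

Power = 0.5 A × 120 V = 60 W = 0.06 kW
Energy = 0.06 kW × 26 h = 1.56 kWh
Cost = 1.56 kWh × $0.15/kWh = $0.23

$0.23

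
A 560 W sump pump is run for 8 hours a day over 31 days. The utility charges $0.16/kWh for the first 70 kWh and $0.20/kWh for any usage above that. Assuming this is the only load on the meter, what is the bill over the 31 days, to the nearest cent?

$24.98

Runtime = 8 h/day × 31 days = 248 h
Energy = 0.56 kW × 248 h = 138.88 kWh
Tier 1 (0–70 kWh): 70 × $0.16 = $11.2
Above 70 kWh: 68.88 × $0.20 = $13.776
Bill = $24.98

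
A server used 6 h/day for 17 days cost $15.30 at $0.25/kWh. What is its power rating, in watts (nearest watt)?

600 W

Energy = $15.30 ÷ $0.25/kWh = 61.2 kWh
Runtime = 6 h/day × 17 days = 102 h
Power = 61.2 kWh ÷ 102 h = 0.6 kW = 600 W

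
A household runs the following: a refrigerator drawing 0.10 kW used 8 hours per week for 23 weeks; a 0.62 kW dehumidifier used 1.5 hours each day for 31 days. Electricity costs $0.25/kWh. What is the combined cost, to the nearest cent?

refrigerator: Runtime = 8 h/week × 23 weeks = 184 h
refrigerator: 0.1 kW × 184 h = 18.4 kWh
dehumidifier: Runtime = 1.5 h/day × 31 days = 46.5 h
dehumidifier: 0.62 kW × 46.5 h = 28.83 kWh
Total energy = 47.23 kWh
Cost = 47.23 × $0.25 = $11.81

$11.81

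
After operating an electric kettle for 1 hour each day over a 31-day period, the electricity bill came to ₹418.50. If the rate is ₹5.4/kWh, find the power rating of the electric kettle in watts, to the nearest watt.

2500 W

Energy = ₹418.50 ÷ ₹5.4/kWh = 77.5 kWh
Runtime = 1 h/day × 31 days = 31 h
Power = 77.5 kWh ÷ 31 h = 2.5 kW = 2500 W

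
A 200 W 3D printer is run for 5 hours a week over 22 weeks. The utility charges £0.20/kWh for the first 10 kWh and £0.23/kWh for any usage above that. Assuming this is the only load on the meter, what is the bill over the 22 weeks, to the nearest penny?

£4.76

Runtime = 5 h/week × 22 weeks = 110 h
Energy = 0.2 kW × 110 h = 22 kWh
Tier 1 (0–10 kWh): 10 × £0.20 = £2
Above 10 kWh: 12 × £0.23 = £2.76
Bill = £4.76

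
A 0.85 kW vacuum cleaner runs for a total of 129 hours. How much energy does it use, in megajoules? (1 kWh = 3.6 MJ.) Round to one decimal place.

Energy = 0.85 kW × 129 h = 109.65 kWh
= 109.65 × 3.6 MJ = 394.7 MJ

394.7 MJ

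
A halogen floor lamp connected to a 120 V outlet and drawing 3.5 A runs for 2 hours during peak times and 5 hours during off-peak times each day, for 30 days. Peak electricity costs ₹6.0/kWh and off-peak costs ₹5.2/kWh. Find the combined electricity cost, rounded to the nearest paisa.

Power = 3.5 A × 120 V = 420 W = 0.42 kW
Peak energy = 0.42 kW × 2 h × 30 = 25.2 kWh
Off-peak energy = 0.42 kW × 5 h × 30 = 63 kWh
Cost = 25.2 × ₹6.0 + 63 × ₹5.2 = ₹151.2 + ₹327.6 = ₹478.80

₹478.80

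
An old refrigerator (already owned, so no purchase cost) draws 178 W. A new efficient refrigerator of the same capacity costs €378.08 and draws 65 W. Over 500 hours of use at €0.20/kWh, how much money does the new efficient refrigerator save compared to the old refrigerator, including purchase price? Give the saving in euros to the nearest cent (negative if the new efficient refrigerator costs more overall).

-€366.78

old refrigerator: €0.00 + (178/1000) kW × 500 h × €0.20 = €0.00 + €17.8 = €17.8
new efficient refrigerator: €378.08 + (65/1000) kW × 500 h × €0.20 = €378.08 + €6.5 = €384.58
Saving = €17.8 − €384.58 = −€366.78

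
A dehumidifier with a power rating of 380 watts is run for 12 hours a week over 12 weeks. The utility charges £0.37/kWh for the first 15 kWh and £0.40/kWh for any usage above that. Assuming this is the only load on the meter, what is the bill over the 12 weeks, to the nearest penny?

£21.44

Runtime = 12 h/week × 12 weeks = 144 h
Energy = 0.38 kW × 144 h = 54.72 kWh
Tier 1 (0–15 kWh): 15 × £0.37 = £5.55
Above 15 kWh: 39.72 × £0.40 = £15.888
Bill = £21.44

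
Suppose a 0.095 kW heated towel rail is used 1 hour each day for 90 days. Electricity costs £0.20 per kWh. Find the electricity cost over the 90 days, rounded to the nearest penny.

£1.71

Runtime = 1 h/day × 90 days = 90 h
Energy = 0.095 kW × 90 h = 8.55 kWh
Cost = 8.55 kWh × £0.20/kWh = £1.71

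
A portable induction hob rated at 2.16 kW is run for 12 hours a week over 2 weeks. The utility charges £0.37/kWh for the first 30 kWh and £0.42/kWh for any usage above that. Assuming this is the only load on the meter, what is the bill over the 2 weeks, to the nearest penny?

£20.27

Runtime = 12 h/week × 2 weeks = 24 h
Energy = 2.16 kW × 24 h = 51.84 kWh
Tier 1 (0–30 kWh): 30 × £0.37 = £11.1
Above 30 kWh: 21.84 × £0.42 = £9.1728
Bill = £20.27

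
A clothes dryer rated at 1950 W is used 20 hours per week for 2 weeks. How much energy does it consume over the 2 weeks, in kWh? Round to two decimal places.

Runtime = 20 h/week × 2 weeks = 40 h
Energy = 1.95 kW × 40 h = 78 kWh

78.00 kWh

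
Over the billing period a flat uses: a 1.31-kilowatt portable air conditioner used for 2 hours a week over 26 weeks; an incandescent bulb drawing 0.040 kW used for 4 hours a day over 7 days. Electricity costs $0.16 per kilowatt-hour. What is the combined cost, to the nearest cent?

$11.08

portable air conditioner: Runtime = 2 h/week × 26 weeks = 52 h
portable air conditioner: 1.31 kW × 52 h = 68.12 kWh
incandescent bulb: Runtime = 4 h/day × 7 days = 28 h
incandescent bulb: 0.04 kW × 28 h = 1.12 kWh
Total energy = 69.24 kWh
Cost = 69.24 × $0.16 = $11.08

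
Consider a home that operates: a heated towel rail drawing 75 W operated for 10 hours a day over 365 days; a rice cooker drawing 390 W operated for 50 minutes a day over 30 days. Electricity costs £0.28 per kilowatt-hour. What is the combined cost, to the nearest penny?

£79.38

heated towel rail: Runtime = 10 h/day × 365 days = 3650 h
heated towel rail: 0.075 kW × 3650 h = 273.75 kWh
rice cooker: Runtime = 50 min × 30 = 1500 min = 25 h
rice cooker: 0.39 kW × 25 h = 9.75 kWh
Total energy = 283.5 kWh
Cost = 283.5 × £0.28 = £79.38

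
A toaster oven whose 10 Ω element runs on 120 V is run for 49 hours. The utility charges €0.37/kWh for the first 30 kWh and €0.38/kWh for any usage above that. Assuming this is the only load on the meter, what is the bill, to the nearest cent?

€26.51

Power = V²/R = 120²/10 = 1440 W = 1.44 kW
Energy = 1.44 kW × 49 h = 70.56 kWh
Tier 1 (0–30 kWh): 30 × €0.37 = €11.1
Above 30 kWh: 40.56 × €0.38 = €15.4128
Bill = €26.51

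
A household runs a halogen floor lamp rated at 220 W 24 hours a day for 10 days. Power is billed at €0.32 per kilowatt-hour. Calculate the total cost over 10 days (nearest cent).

€16.90

Runtime = 24 h × 10 = 240 h
Energy = 0.22 kW × 240 h = 52.8 kWh
Cost = 52.8 kWh × €0.32/kWh = €16.90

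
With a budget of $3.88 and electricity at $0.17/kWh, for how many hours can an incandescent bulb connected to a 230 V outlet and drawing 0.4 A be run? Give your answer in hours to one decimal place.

248.1 h

Power = 0.4 A × 230 V = 92 W = 0.092 kW
Energy available = $3.88 ÷ $0.17/kWh = 22.8235 kWh
Hours = 22.8235 kWh ÷ 0.092 kW = 248.1 h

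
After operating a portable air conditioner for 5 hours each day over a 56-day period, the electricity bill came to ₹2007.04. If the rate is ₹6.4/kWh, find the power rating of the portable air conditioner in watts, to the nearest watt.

Energy = ₹2007.04 ÷ ₹6.4/kWh = 313.6 kWh
Runtime = 5 h/day × 56 days = 280 h
Power = 313.6 kWh ÷ 280 h = 1.12 kW = 1120 W

1120 W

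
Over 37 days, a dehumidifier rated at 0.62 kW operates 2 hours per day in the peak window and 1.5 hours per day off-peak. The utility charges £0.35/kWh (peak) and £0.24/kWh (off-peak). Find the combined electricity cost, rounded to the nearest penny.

Peak energy = 0.62 kW × 2 h × 37 = 45.88 kWh
Off-peak energy = 0.62 kW × 1.5 h × 37 = 34.41 kWh
Cost = 45.88 × £0.35 + 34.41 × £0.24 = £16.058 + £8.2584 = £24.32

£24.32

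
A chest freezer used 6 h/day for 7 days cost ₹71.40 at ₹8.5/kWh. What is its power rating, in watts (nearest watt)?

Energy = ₹71.40 ÷ ₹8.5/kWh = 8.4 kWh
Runtime = 6 h/day × 7 days = 42 h
Power = 8.4 kWh ÷ 42 h = 0.2 kW = 200 W

200 W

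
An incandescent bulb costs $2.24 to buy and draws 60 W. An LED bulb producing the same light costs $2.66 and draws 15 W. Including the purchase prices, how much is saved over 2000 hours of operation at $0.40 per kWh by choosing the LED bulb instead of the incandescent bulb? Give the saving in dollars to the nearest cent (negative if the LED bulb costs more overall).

incandescent bulb: $2.24 + (60/1000) kW × 2000 h × $0.40 = $2.24 + $48 = $50.24
LED bulb: $2.66 + (15/1000) kW × 2000 h × $0.40 = $2.66 + $12 = $14.66
Saving = $50.24 − $14.66 = $35.58

$35.58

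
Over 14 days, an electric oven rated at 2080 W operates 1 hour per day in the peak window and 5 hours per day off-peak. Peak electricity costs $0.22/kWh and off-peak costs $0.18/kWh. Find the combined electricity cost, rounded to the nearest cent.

Peak energy = 2.08 kW × 1 h × 14 = 29.12 kWh
Off-peak energy = 2.08 kW × 5 h × 14 = 145.6 kWh
Cost = 29.12 × $0.22 + 145.6 × $0.18 = $6.4064 + $26.208 = $32.61

$32.61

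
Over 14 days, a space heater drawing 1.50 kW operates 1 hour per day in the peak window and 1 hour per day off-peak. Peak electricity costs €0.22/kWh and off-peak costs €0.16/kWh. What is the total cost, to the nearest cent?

€7.98

Peak energy = 1.5 kW × 1 h × 14 = 21 kWh
Off-peak energy = 1.5 kW × 1 h × 14 = 21 kWh
Cost = 21 × €0.22 + 21 × €0.16 = €4.62 + €3.36 = €7.98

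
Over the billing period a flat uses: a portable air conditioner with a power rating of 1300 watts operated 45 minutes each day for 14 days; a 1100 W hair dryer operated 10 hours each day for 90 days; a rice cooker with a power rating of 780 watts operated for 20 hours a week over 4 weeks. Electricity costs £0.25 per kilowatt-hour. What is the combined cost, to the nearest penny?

portable air conditioner: Runtime = 45 min × 14 = 630 min = 10.5 h
portable air conditioner: 1.3 kW × 10.5 h = 13.65 kWh
hair dryer: Runtime = 10 h/day × 90 days = 900 h
hair dryer: 1.1 kW × 900 h = 990 kWh
rice cooker: Runtime = 20 h/week × 4 weeks = 80 h
rice cooker: 0.78 kW × 80 h = 62.4 kWh
Total energy = 1066.05 kWh
Cost = 1066.05 × £0.25 = £266.51

£266.51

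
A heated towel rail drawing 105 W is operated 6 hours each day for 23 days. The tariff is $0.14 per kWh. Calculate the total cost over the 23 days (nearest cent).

$2.03

Runtime = 6 h/day × 23 days = 138 h
Energy = 0.105 kW × 138 h = 14.49 kWh
Cost = 14.49 kWh × $0.14/kWh = $2.03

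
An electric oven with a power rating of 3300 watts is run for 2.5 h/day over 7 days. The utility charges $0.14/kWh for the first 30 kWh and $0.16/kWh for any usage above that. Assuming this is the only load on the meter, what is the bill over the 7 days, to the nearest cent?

Runtime = 2.5 h/day × 7 days = 17.5 h
Energy = 3.3 kW × 17.5 h = 57.75 kWh
Tier 1 (0–30 kWh): 30 × $0.14 = $4.2
Above 30 kWh: 27.75 × $0.16 = $4.44
Bill = $8.64

$8.64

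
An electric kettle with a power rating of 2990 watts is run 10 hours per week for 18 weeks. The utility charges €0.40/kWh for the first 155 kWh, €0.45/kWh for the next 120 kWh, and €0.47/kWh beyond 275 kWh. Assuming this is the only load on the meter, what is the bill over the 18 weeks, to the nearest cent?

€239.70

Runtime = 10 h/week × 18 weeks = 180 h
Energy = 2.99 kW × 180 h = 538.2 kWh
Tier 1 (0–155 kWh): 155 × €0.40 = €62
Tier 2 (155–275 kWh): 120 × €0.45 = €54
Above 275 kWh: 263.2 × €0.47 = €123.704
Bill = €239.70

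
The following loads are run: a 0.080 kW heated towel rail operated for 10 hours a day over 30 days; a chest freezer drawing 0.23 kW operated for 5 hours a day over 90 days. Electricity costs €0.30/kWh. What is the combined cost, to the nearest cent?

heated towel rail: Runtime = 10 h/day × 30 days = 300 h
heated towel rail: 0.08 kW × 300 h = 24 kWh
chest freezer: Runtime = 5 h/day × 90 days = 450 h
chest freezer: 0.23 kW × 450 h = 103.5 kWh
Total energy = 127.5 kWh
Cost = 127.5 × €0.30 = €38.25

€38.25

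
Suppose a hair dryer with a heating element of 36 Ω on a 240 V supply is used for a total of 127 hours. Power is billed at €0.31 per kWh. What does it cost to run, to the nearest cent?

Power = V²/R = 240²/36 = 1600 W = 1.6 kW
Energy = 1.6 kW × 127 h = 203.2 kWh
Cost = 203.2 kWh × €0.31/kWh = €62.99

€62.99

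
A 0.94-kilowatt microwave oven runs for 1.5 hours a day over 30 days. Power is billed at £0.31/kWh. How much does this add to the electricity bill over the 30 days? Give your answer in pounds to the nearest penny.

Runtime = 1.5 h/day × 30 days = 45 h
Energy = 0.94 kW × 45 h = 42.3 kWh
Cost = 42.3 kWh × £0.31/kWh = £13.11

£13.11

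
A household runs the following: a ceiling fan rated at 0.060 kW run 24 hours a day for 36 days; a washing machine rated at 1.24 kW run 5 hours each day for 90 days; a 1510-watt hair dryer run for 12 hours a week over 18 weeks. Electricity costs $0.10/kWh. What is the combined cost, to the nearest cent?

ceiling fan: Runtime = 24 h × 36 = 864 h
ceiling fan: 0.06 kW × 864 h = 51.84 kWh
washing machine: Runtime = 5 h/day × 90 days = 450 h
washing machine: 1.24 kW × 450 h = 558 kWh
hair dryer: Runtime = 12 h/week × 18 weeks = 216 h
hair dryer: 1.51 kW × 216 h = 326.16 kWh
Total energy = 936 kWh
Cost = 936 × $0.10 = $93.60

$93.60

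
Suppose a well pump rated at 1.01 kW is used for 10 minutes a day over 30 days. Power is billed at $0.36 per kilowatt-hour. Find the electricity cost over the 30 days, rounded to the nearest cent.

$1.82

Runtime = 10 min × 30 = 300 min = 5 h
Energy = 1.01 kW × 5 h = 5.05 kWh
Cost = 5.05 kWh × $0.36/kWh = $1.82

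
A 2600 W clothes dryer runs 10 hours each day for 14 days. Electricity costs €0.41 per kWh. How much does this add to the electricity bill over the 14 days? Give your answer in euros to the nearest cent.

Runtime = 10 h/day × 14 days = 140 h
Energy = 2.6 kW × 140 h = 364 kWh
Cost = 364 kWh × €0.41/kWh = €149.24

€149.24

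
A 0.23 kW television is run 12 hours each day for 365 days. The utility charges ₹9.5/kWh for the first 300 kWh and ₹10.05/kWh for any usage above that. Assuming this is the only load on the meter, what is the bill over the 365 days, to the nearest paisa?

₹9959.37

Runtime = 12 h/day × 365 days = 4380 h
Energy = 0.23 kW × 4380 h = 1007.4 kWh
Tier 1 (0–300 kWh): 300 × ₹9.5 = ₹2850
Above 300 kWh: 707.4 × ₹10.05 = ₹7109.37
Bill = ₹9959.37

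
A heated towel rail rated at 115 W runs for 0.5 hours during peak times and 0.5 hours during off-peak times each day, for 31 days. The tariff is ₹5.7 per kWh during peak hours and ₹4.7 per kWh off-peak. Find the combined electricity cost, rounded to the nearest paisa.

Peak energy = 0.115 kW × 0.5 h × 31 = 1.7825 kWh
Off-peak energy = 0.115 kW × 0.5 h × 31 = 1.7825 kWh
Cost = 1.7825 × ₹5.7 + 1.7825 × ₹4.7 = ₹10.16025 + ₹8.37775 = ₹18.54

₹18.54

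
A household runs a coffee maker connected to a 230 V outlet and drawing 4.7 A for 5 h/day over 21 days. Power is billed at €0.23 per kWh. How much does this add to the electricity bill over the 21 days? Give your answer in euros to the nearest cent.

€26.11

Power = 4.7 A × 230 V = 1081 W = 1.081 kW
Runtime = 5 h/day × 21 days = 105 h
Energy = 1.081 kW × 105 h = 113.505 kWh
Cost = 113.505 kWh × €0.23/kWh = €26.11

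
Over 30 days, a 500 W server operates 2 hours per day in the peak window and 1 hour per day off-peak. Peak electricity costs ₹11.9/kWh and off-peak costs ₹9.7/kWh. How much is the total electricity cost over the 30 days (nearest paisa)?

₹502.50

Peak energy = 0.5 kW × 2 h × 30 = 30 kWh
Off-peak energy = 0.5 kW × 1 h × 30 = 15 kWh
Cost = 30 × ₹11.9 + 15 × ₹9.7 = ₹357 + ₹145.5 = ₹502.50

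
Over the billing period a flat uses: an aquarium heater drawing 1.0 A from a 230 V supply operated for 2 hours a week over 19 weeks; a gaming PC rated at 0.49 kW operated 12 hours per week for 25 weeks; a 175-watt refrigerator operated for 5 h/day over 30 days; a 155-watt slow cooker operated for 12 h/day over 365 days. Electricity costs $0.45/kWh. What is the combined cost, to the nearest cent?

aquarium heater: Power = 1.0 A × 230 V = 230 W = 0.23 kW
aquarium heater: Runtime = 2 h/week × 19 weeks = 38 h
aquarium heater: 0.23 kW × 38 h = 8.74 kWh
gaming PC: Runtime = 12 h/week × 25 weeks = 300 h
gaming PC: 0.49 kW × 300 h = 147 kWh
refrigerator: Runtime = 5 h/day × 30 days = 150 h
refrigerator: 0.175 kW × 150 h = 26.25 kWh
slow cooker: Runtime = 12 h/day × 365 days = 4380 h
slow cooker: 0.155 kW × 4380 h = 678.9 kWh
Total energy = 860.89 kWh
Cost = 860.89 × $0.45 = $387.40

$387.40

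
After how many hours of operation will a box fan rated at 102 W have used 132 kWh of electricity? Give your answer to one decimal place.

Hours = 132 kWh ÷ 0.102 kW = 1294.1 h

1294.1 h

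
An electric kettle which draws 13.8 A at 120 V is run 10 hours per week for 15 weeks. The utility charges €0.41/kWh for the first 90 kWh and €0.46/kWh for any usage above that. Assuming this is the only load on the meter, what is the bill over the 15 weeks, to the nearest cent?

€109.76

Power = 13.8 A × 120 V = 1656 W = 1.656 kW
Runtime = 10 h/week × 15 weeks = 150 h
Energy = 1.656 kW × 150 h = 248.4 kWh
Tier 1 (0–90 kWh): 90 × €0.41 = €36.9
Above 90 kWh: 158.4 × €0.46 = €72.864
Bill = €109.76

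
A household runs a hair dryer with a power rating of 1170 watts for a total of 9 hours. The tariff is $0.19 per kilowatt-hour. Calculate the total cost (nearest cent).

$2.00

Energy = 1.17 kW × 9 h = 10.53 kWh
Cost = 10.53 kWh × $0.19/kWh = $2.00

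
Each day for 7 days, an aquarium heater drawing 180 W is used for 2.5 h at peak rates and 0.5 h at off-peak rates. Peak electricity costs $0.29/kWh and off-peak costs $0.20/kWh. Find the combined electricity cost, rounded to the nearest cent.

Peak energy = 0.18 kW × 2.5 h × 7 = 3.15 kWh
Off-peak energy = 0.18 kW × 0.5 h × 7 = 0.63 kWh
Cost = 3.15 × $0.29 + 0.63 × $0.20 = $0.9135 + $0.126 = $1.04

$1.04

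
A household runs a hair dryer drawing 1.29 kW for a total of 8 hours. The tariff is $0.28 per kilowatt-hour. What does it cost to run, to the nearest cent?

Energy = 1.29 kW × 8 h = 10.32 kWh
Cost = 10.32 kWh × $0.28/kWh = $2.89

$2.89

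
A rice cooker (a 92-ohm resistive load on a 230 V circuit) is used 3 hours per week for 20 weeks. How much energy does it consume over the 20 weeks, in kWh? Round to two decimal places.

34.50 kWh

Power = V²/R = 230²/92 = 575 W = 0.575 kW
Runtime = 3 h/week × 20 weeks = 60 h
Energy = 0.575 kW × 60 h = 34.5 kWh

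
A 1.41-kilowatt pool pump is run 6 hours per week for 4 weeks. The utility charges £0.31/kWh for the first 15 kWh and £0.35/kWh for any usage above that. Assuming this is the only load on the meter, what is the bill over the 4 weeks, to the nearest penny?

£11.24

Runtime = 6 h/week × 4 weeks = 24 h
Energy = 1.41 kW × 24 h = 33.84 kWh
Tier 1 (0–15 kWh): 15 × £0.31 = £4.65
Above 15 kWh: 18.84 × £0.35 = £6.594
Bill = £11.24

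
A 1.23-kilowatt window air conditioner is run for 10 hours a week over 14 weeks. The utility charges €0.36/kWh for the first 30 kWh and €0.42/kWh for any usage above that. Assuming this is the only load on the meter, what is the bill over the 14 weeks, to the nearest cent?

€70.52

Runtime = 10 h/week × 14 weeks = 140 h
Energy = 1.23 kW × 140 h = 172.2 kWh
Tier 1 (0–30 kWh): 30 × €0.36 = €10.8
Above 30 kWh: 142.2 × €0.42 = €59.724
Bill = €70.52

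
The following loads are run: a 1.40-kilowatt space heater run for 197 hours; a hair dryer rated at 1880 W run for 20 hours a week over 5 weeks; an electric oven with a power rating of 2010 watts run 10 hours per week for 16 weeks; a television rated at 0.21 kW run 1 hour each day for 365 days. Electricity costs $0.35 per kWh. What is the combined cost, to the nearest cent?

$301.72

space heater: 1.4 kW × 197 h = 275.8 kWh
hair dryer: Runtime = 20 h/week × 5 weeks = 100 h
hair dryer: 1.88 kW × 100 h = 188 kWh
electric oven: Runtime = 10 h/week × 16 weeks = 160 h
electric oven: 2.01 kW × 160 h = 321.6 kWh
television: Runtime = 1 h/day × 365 days = 365 h
television: 0.21 kW × 365 h = 76.65 kWh
Total energy = 862.05 kWh
Cost = 862.05 × $0.35 = $301.72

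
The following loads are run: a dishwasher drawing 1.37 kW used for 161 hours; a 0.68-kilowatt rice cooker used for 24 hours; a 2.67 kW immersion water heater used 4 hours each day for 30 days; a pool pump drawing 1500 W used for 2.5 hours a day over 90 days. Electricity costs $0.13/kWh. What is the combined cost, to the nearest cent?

$116.32

dishwasher: 1.37 kW × 161 h = 220.57 kWh
rice cooker: 0.68 kW × 24 h = 16.32 kWh
immersion water heater: Runtime = 4 h/day × 30 days = 120 h
immersion water heater: 2.67 kW × 120 h = 320.4 kWh
pool pump: Runtime = 2.5 h/day × 90 days = 225 h
pool pump: 1.5 kW × 225 h = 337.5 kWh
Total energy = 894.79 kWh
Cost = 894.79 × $0.13 = $116.32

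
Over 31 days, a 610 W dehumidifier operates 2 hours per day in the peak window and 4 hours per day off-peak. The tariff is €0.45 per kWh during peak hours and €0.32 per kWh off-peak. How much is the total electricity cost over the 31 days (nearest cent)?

€41.22

Peak energy = 0.61 kW × 2 h × 31 = 37.82 kWh
Off-peak energy = 0.61 kW × 4 h × 31 = 75.64 kWh
Cost = 37.82 × €0.45 + 75.64 × €0.32 = €17.019 + €24.2048 = €41.22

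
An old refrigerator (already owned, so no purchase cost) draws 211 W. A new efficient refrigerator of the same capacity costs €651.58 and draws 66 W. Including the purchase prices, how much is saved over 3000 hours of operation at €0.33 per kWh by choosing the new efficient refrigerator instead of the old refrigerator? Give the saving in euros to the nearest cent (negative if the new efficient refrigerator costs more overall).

-€508.03

old refrigerator: €0.00 + (211/1000) kW × 3000 h × €0.33 = €0.00 + €208.89 = €208.89
new efficient refrigerator: €651.58 + (66/1000) kW × 3000 h × €0.33 = €651.58 + €65.34 = €716.92
Saving = €208.89 − €716.92 = −€508.03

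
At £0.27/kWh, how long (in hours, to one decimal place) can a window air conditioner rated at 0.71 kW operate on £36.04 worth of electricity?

Energy available = £36.04 ÷ £0.27/kWh = 133.4815 kWh
Hours = 133.4815 kWh ÷ 0.71 kW = 188.0 h

188.0 h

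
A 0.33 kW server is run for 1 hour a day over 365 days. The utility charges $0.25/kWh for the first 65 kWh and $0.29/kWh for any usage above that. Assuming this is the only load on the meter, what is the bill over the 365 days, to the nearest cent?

Runtime = 1 h/day × 365 days = 365 h
Energy = 0.33 kW × 365 h = 120.45 kWh
Tier 1 (0–65 kWh): 65 × $0.25 = $16.25
Above 65 kWh: 55.45 × $0.29 = $16.0805
Bill = $32.33

$32.33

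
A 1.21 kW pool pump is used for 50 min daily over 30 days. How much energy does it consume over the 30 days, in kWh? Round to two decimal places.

Runtime = 50 min × 30 = 1500 min = 25 h
Energy = 1.21 kW × 25 h = 30.25 kWh

30.25 kWh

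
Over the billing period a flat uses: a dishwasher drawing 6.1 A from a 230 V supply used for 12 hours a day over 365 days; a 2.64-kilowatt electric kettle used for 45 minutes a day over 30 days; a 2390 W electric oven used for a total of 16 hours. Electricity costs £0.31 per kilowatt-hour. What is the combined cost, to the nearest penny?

£1935.26

dishwasher: Power = 6.1 A × 230 V = 1403 W = 1.403 kW
dishwasher: Runtime = 12 h/day × 365 days = 4380 h
dishwasher: 1.403 kW × 4380 h = 6145.14 kWh
electric kettle: Runtime = 45 min × 30 = 1350 min = 22.5 h
electric kettle: 2.64 kW × 22.5 h = 59.4 kWh
electric oven: 2.39 kW × 16 h = 38.24 kWh
Total energy = 6242.78 kWh
Cost = 6242.78 × £0.31 = £1935.26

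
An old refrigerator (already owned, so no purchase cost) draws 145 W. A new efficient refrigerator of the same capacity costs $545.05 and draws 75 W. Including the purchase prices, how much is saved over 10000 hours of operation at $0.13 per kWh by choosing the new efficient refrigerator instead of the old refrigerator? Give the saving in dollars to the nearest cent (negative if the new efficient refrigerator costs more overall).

-$454.05

old refrigerator: $0.00 + (145/1000) kW × 10000 h × $0.13 = $0.00 + $188.5 = $188.5
new efficient refrigerator: $545.05 + (75/1000) kW × 10000 h × $0.13 = $545.05 + $97.5 = $642.55
Saving = $188.5 − $642.55 = −$454.05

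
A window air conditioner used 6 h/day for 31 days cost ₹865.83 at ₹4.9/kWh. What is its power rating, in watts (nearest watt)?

950 W

Energy = ₹865.83 ÷ ₹4.9/kWh = 176.7 kWh
Runtime = 6 h/day × 31 days = 186 h
Power = 176.7 kWh ÷ 186 h = 0.95 kW = 950 W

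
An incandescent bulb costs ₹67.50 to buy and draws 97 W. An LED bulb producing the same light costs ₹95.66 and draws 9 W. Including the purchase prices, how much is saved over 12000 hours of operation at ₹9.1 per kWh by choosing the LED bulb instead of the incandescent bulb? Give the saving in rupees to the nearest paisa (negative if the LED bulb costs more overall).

incandescent bulb: ₹67.50 + (97/1000) kW × 12000 h × ₹9.1 = ₹67.50 + ₹10592.4 = ₹10659.9
LED bulb: ₹95.66 + (9/1000) kW × 12000 h × ₹9.1 = ₹95.66 + ₹982.8 = ₹1078.46
Saving = ₹10659.9 − ₹1078.46 = ₹9581.44

₹9581.44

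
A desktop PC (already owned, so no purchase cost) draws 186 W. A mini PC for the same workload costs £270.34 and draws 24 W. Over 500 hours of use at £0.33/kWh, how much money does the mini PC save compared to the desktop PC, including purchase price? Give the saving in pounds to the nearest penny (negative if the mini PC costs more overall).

-£243.61

desktop PC: £0.00 + (186/1000) kW × 500 h × £0.33 = £0.00 + £30.69 = £30.69
mini PC: £270.34 + (24/1000) kW × 500 h × £0.33 = £270.34 + £3.96 = £274.3
Saving = £30.69 − £274.3 = −£243.61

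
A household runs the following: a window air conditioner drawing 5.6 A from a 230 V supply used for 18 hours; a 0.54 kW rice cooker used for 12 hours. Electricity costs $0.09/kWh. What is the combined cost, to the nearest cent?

$2.67

window air conditioner: Power = 5.6 A × 230 V = 1288 W = 1.288 kW
window air conditioner: 1.288 kW × 18 h = 23.184 kWh
rice cooker: 0.54 kW × 12 h = 6.48 kWh
Total energy = 29.664 kWh
Cost = 29.664 × $0.09 = $2.67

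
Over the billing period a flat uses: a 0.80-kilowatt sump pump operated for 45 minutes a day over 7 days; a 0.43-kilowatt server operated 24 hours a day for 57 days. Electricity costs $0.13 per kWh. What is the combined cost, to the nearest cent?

sump pump: Runtime = 45 min × 7 = 315 min = 5.25 h
sump pump: 0.8 kW × 5.25 h = 4.2 kWh
server: Runtime = 24 h × 57 = 1368 h
server: 0.43 kW × 1368 h = 588.24 kWh
Total energy = 592.44 kWh
Cost = 592.44 × $0.13 = $77.02

$77.02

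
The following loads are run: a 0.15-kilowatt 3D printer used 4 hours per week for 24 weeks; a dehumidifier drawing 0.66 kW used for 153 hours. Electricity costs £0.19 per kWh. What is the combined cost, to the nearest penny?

3D printer: Runtime = 4 h/week × 24 weeks = 96 h
3D printer: 0.15 kW × 96 h = 14.4 kWh
dehumidifier: 0.66 kW × 153 h = 100.98 kWh
Total energy = 115.38 kWh
Cost = 115.38 × £0.19 = £21.92

£21.92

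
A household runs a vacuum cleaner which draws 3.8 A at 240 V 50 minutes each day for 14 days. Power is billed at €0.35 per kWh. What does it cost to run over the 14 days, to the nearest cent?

€3.72

Power = 3.8 A × 240 V = 912 W = 0.912 kW
Runtime = 50 min × 14 = 700 min = 11.666666… h
Energy = 0.912 kW × 11.666666… h = 10.64 kWh
Cost = 10.64 kWh × €0.35/kWh = €3.72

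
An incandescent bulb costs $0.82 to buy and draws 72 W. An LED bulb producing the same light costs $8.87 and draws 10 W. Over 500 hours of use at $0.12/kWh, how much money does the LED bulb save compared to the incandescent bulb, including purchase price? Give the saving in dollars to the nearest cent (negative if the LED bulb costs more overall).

-$4.33

incandescent bulb: $0.82 + (72/1000) kW × 500 h × $0.12 = $0.82 + $4.32 = $5.14
LED bulb: $8.87 + (10/1000) kW × 500 h × $0.12 = $8.87 + $0.6 = $9.47
Saving = $5.14 − $9.47 = −$4.33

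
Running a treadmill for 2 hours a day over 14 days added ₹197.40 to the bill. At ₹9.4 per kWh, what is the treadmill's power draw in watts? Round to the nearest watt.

Energy = ₹197.40 ÷ ₹9.4/kWh = 21 kWh
Runtime = 2 h/day × 14 days = 28 h
Power = 21 kWh ÷ 28 h = 0.75 kW = 750 W

750 W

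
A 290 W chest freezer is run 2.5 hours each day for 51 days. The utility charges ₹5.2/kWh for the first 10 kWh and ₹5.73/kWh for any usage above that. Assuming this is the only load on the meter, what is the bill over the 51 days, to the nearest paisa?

₹206.57

Runtime = 2.5 h/day × 51 days = 127.5 h
Energy = 0.29 kW × 127.5 h = 36.975 kWh
Tier 1 (0–10 kWh): 10 × ₹5.2 = ₹52
Above 10 kWh: 26.975 × ₹5.73 = ₹154.56675
Bill = ₹206.57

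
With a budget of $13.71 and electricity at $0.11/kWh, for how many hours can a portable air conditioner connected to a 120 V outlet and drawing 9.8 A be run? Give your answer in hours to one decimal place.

Power = 9.8 A × 120 V = 1176 W = 1.176 kW
Energy available = $13.71 ÷ $0.11/kWh = 124.6364 kWh
Hours = 124.6364 kWh ÷ 1.176 kW = 106.0 h

106.0 h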